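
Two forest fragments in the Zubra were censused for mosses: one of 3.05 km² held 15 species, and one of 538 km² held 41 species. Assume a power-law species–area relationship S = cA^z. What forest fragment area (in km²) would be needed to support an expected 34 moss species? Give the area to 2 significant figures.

z = ln(41/15) / ln(538/3.05) = 1.0055 / 5.1727 = 0.1944
c = 15 / 3.05^0.1944 = 15 / 1.242 = 12.08
A = (34/12.08)^(1/0.1944) ⇒ ln A = ln(2.815)/0.1944 = 5.3248
A = e^5.3248 ≈ 205.4 km²

210 km²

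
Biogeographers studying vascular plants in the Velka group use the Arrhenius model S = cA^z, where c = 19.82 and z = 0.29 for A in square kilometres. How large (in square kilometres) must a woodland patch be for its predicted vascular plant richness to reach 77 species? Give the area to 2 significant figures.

110 square kilometres

77 = 19.82 × A^0.29  ⇒  A^0.29 = 77/19.82 = 3.885
ln A = ln(3.885) / 0.29 = 1.3571 / 0.29 = 4.6797
A = e^4.6797 ≈ 107.7 square kilometres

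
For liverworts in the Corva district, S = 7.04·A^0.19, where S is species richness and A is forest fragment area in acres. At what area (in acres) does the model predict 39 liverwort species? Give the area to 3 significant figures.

39 = 7.04 × A^0.19  ⇒  A^0.19 = 39/7.04 = 5.54
ln A = ln(5.54) / 0.19 = 1.7120 / 0.19 = 9.0103
A = e^9.0103 ≈ 8187 acres

8190 acres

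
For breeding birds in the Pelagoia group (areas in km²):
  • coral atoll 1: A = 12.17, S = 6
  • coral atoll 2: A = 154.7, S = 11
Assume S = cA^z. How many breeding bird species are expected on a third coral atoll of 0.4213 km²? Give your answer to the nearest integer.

3

z = ln(11/6) / ln(154.7/12.17) = 0.6061 / 2.5425 = 0.2384
c = 6 / 12.17^0.2384 = 6 / 1.814 = 3.307
S₃ = 3.307 × 0.4213^0.2384 = 3.307 × 0.8138 ≈ 2.691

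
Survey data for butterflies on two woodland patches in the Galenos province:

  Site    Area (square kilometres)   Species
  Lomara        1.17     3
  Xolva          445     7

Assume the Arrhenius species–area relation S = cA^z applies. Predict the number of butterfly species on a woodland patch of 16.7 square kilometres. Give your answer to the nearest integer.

4

z = ln(7/3) / ln(445/1.17) = 0.8473 / 5.9411 = 0.1426
c = 3 / 1.17^0.1426 = 3 / 1.023 = 2.934
S₃ = 2.934 × 16.7^0.1426 = 2.934 × 1.494 ≈ 4.383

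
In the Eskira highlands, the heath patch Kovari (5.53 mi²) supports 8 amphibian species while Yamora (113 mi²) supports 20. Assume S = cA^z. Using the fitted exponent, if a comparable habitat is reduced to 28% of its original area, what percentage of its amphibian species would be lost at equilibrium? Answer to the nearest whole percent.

32%

z = ln(20/8) / ln(113/5.53) = 0.9163 / 3.0172 = 0.3037
S_new/S_old = (A_new/A_old)^z = 0.28^0.3037 = exp(0.3037 × -1.2730) = 0.6794
Fraction lost = 1 − 0.6794 = 0.3206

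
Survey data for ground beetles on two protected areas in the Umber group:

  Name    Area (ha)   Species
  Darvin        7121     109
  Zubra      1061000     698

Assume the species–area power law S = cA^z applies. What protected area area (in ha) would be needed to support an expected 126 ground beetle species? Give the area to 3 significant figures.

10500 ha

z = ln(698/109) / ln(1061000/7121) = 1.8569 / 5.0039 = 0.3711
c = 109 / 7121^0.3711 = 109 / 26.89 = 4.053
A = (126/4.053)^(1/0.3711) ⇒ ln A = ln(31.09)/0.3711 = 9.2614
A = e^9.2614 ≈ 10524 ha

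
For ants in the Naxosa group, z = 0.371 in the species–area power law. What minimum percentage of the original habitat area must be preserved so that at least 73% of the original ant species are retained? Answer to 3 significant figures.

42.8%

Need (A_new/A_old)^0.371 = 0.73, so A_new/A_old = 0.73^(1/0.371) = 0.73^2.695
ln(A_new/A_old) = ln 0.73 / 0.371 = -0.3147 / 0.371 = -0.8483
A_new/A_old = e^-0.8483 ≈ 0.4282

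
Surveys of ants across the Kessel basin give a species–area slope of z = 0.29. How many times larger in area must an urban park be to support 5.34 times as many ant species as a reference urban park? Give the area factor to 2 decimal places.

322.67

(A₂/A₁)^0.29 = 5.34, so A₂/A₁ = 5.34^(1/0.29) = 5.34^3.448
ln(A₂/A₁) = ln 5.34 / 0.29 = 1.6752 / 0.29 = 5.7766
A₂/A₁ = e^5.7766 ≈ 322.7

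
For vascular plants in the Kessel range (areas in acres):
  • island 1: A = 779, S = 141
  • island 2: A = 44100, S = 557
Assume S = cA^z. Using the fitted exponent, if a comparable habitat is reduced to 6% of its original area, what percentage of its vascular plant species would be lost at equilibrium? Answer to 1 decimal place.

z = ln(557/141) / ln(44100/779) = 1.3738 / 4.0362 = 0.3404
S_new/S_old = (A_new/A_old)^z = 0.06^0.3404 = exp(0.3404 × -2.8134) = 0.3838
Fraction lost = 1 − 0.3838 = 0.6162

61.6%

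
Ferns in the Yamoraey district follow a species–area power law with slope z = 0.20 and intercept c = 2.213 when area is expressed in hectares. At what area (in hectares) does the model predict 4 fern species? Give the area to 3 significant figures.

19.3 hectares

4 = 2.213 × A^0.2  ⇒  A^0.2 = 4/2.213 = 1.808
ln A = ln(1.808) / 0.2 = 0.5919 / 0.2 = 2.9597
A = e^2.9597 ≈ 19.29 hectares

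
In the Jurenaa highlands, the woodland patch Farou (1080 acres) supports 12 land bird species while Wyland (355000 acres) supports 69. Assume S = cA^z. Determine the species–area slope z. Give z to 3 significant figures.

0.302

Taking logs: ln S = ln c + z ln A, so z = (ln S₂ − ln S₁)/(ln A₂ − ln A₁).
z = ln(69/12) / ln(355000/1080) = ln(5.75) / ln(328.7) = 1.7492 / 5.7952 = 0.3018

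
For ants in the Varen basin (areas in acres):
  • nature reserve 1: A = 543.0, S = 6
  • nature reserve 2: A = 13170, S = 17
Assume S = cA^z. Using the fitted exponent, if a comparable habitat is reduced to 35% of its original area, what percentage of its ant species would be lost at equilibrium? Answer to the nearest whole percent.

29%

z = ln(17/6) / ln(13170/543) = 1.0415 / 3.1886 = 0.3266
S_new/S_old = (A_new/A_old)^z = 0.35^0.3266 = exp(0.3266 × -1.0498) = 0.7097
Fraction lost = 1 − 0.7097 = 0.2903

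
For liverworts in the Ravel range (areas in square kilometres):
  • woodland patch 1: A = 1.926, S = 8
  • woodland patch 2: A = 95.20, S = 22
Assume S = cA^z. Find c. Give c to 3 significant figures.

6.75

z = ln(S₂/S₁) / ln(A₂/A₁) = ln(22/8) / ln(95.2/1.926) = 1.0116 / 3.9005 = 0.2593
c = S₁ / A₁^z = 8 / 1.926^0.2593 = 8 / 1.185 = 6.749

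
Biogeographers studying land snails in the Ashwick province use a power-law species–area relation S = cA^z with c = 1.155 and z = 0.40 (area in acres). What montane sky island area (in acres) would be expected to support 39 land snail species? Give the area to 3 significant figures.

39 = 1.155 × A^0.4  ⇒  A^0.4 = 39/1.155 = 33.77
ln A = ln(33.77) / 0.4 = 3.5195 / 0.4 = 8.7987
A = e^8.7987 ≈ 6625 acres

6630 acres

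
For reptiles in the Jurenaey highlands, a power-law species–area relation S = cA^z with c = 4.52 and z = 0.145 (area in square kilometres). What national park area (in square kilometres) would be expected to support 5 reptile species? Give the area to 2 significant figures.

5 = 4.52 × A^0.145  ⇒  A^0.145 = 5/4.52 = 1.106
ln A = ln(1.106) / 0.145 = 0.1009 / 0.145 = 0.6960
A = e^0.6960 ≈ 2.006 square kilometres

2.0 square kilometres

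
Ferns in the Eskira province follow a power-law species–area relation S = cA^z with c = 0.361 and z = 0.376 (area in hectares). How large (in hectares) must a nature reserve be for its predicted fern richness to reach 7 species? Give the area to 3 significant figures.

7 = 0.361 × A^0.376  ⇒  A^0.376 = 7/0.361 = 19.39
ln A = ln(19.39) / 0.376 = 2.9648 / 0.376 = 7.8851
A = e^7.8851 ≈ 2657 hectares

2660 hectares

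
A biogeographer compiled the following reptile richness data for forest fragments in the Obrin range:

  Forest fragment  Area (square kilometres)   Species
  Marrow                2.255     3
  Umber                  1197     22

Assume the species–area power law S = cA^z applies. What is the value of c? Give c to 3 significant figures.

2.32

z = ln(S₂/S₁) / ln(A₂/A₁) = ln(22/3) / ln(1197/2.255) = 1.9924 / 6.2744 = 0.3175
c = S₁ / A₁^z = 3 / 2.255^0.3175 = 3 / 1.295 = 2.317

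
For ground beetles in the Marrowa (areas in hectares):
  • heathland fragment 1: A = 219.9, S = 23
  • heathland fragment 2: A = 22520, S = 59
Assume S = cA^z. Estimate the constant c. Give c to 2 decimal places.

z = ln(S₂/S₁) / ln(A₂/A₁) = ln(59/23) / ln(22520/219.9) = 0.9420 / 4.6290 = 0.2035
c = S₁ / A₁^z = 23 / 219.9^0.2035 = 23 / 2.997 = 7.675

7.67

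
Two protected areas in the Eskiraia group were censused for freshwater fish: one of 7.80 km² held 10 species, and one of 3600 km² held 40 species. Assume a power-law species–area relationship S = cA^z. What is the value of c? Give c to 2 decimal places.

6.29

z = ln(S₂/S₁) / ln(A₂/A₁) = ln(40/10) / ln(3600/7.8) = 1.3863 / 6.1346 = 0.2260
c = S₁ / A₁^z = 10 / 7.8^0.2260 = 10 / 1.591 = 6.286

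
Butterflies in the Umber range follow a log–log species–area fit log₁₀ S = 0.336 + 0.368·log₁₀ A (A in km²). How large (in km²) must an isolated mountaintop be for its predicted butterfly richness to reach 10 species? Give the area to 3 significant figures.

63.7 km²

10 = 2.168 × A^0.368  ⇒  A^0.368 = 10/2.168 = 4.613
ln A = ln(4.613) / 0.368 = 1.5289 / 0.368 = 4.1547
A = e^4.1547 ≈ 63.73 km²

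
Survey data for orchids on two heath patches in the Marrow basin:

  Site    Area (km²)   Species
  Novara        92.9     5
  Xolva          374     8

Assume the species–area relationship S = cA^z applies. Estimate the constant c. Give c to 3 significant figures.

z = ln(S₂/S₁) / ln(A₂/A₁) = ln(8/5) / ln(374/92.9) = 0.4700 / 1.3927 = 0.3375
c = S₁ / A₁^z = 5 / 92.9^0.3375 = 5 / 4.615 = 1.083

1.08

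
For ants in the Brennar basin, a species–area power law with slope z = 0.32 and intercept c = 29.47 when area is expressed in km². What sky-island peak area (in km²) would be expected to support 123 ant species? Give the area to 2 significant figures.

87 km²

123 = 29.47 × A^0.32  ⇒  A^0.32 = 123/29.47 = 4.174
ln A = ln(4.174) / 0.32 = 1.4288 / 0.32 = 4.4650
A = e^4.4650 ≈ 86.92 km²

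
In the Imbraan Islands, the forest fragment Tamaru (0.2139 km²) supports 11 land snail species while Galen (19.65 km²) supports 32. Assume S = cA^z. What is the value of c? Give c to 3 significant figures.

15.8

z = ln(S₂/S₁) / ln(A₂/A₁) = ln(32/11) / ln(19.65/0.2139) = 1.0678 / 4.5203 = 0.2362
c = S₁ / A₁^z = 11 / 0.2139^0.2362 = 11 / 0.6947 = 15.83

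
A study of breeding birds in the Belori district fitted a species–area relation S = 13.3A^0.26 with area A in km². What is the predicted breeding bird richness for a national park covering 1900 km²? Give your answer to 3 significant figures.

94.7

S = 13.3 × 1900^0.26
ln S = ln 13.3 + 0.26 × ln 1900 = 2.5878 + 0.26 × 7.5496 = 4.5507
S = e^4.5507 ≈ 94.7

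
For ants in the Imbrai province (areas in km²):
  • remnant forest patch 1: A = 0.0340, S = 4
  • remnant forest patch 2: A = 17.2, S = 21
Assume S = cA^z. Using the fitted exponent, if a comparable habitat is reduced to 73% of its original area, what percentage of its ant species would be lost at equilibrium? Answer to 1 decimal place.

z = ln(21/4) / ln(17.2/0.034) = 1.6582 / 6.2263 = 0.2663
S_new/S_old = (A_new/A_old)^z = 0.73^0.2663 = exp(0.2663 × -0.3147) = 0.9196
Fraction lost = 1 − 0.9196 = 0.0804

8.0%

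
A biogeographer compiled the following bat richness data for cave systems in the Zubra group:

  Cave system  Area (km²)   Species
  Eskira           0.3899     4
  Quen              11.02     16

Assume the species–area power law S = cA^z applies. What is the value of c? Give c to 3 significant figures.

5.91

z = ln(S₂/S₁) / ln(A₂/A₁) = ln(16/4) / ln(11.02/0.3899) = 1.3863 / 3.3416 = 0.4149
c = S₁ / A₁^z = 4 / 0.3899^0.4149 = 4 / 0.6766 = 5.912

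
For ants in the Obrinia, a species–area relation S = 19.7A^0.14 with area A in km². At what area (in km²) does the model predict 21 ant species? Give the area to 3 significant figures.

21 = 19.7 × A^0.14  ⇒  A^0.14 = 21/19.7 = 1.066
ln A = ln(1.066) / 0.14 = 0.0639 / 0.14 = 0.4565
A = e^0.4565 ≈ 1.578 km²

1.58 km²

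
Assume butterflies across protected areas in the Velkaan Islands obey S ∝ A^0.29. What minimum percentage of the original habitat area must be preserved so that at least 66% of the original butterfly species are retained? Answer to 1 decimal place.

Need (A_new/A_old)^0.29 = 0.66, so A_new/A_old = 0.66^(1/0.29) = 0.66^3.448
ln(A_new/A_old) = ln 0.66 / 0.29 = -0.4155 / 0.29 = -1.4328
A_new/A_old = e^-1.4328 ≈ 0.2386

23.9%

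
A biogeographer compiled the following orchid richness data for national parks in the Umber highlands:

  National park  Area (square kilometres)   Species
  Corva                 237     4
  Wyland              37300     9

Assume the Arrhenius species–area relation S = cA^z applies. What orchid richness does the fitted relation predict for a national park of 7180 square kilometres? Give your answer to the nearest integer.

z = ln(9/4) / ln(37300/237) = 0.8109 / 5.0587 = 0.1603
c = 4 / 237^0.1603 = 4 / 2.403 = 1.665
S₃ = 1.665 × 7180^0.1603 = 1.665 × 4.151 ≈ 6.911

7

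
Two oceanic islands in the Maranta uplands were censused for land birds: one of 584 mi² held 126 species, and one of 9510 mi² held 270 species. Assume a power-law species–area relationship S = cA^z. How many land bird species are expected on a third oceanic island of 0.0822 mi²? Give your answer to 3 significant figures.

11.2

z = ln(270/126) / ln(9510/584) = 0.7621 / 2.7902 = 0.2731
c = 126 / 584^0.2731 = 126 / 5.697 = 22.12
S₃ = 22.12 × 0.0822^0.2731 = 22.12 × 0.5054 ≈ 11.18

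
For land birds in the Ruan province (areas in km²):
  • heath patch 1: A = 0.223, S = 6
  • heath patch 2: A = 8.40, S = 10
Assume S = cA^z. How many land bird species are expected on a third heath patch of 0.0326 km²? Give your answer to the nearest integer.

z = ln(10/6) / ln(8.4/0.223) = 0.5108 / 3.6288 = 0.1408
c = 6 / 0.223^0.1408 = 6 / 0.8096 = 7.411
S₃ = 7.411 × 0.0326^0.1408 = 7.411 × 0.6176 ≈ 4.577

5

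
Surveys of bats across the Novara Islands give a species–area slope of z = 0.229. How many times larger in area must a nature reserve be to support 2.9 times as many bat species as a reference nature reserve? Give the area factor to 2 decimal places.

104.52

(A₂/A₁)^0.229 = 2.9, so A₂/A₁ = 2.9^(1/0.229) = 2.9^4.367
ln(A₂/A₁) = ln 2.9 / 0.229 = 1.0647 / 0.229 = 4.6494
A₂/A₁ = e^4.6494 ≈ 104.5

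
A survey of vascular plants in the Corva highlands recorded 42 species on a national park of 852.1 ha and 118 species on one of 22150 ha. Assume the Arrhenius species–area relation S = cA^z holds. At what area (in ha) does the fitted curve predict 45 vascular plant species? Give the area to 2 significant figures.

z = ln(118/42) / ln(22150/852.1) = 1.0330 / 3.2579 = 0.3171
c = 42 / 852.1^0.3171 = 42 / 8.496 = 4.944
A = (45/4.944)^(1/0.3171) ⇒ ln A = ln(9.103)/0.3171 = 6.9653
A = e^6.9653 ≈ 1059 ha

1100 ha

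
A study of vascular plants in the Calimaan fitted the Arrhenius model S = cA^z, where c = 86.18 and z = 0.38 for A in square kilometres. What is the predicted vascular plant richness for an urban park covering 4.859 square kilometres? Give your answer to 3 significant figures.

S = 86.18 × 4.859^0.38 = 86.18 × 1.823 ≈ 157.1

157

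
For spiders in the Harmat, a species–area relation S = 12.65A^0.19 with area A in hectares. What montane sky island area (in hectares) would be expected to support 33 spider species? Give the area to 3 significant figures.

33 = 12.65 × A^0.19  ⇒  A^0.19 = 33/12.65 = 2.609
ln A = ln(2.609) / 0.19 = 0.9589 / 0.19 = 5.0466
A = e^5.0466 ≈ 155.5 hectares

155 hectares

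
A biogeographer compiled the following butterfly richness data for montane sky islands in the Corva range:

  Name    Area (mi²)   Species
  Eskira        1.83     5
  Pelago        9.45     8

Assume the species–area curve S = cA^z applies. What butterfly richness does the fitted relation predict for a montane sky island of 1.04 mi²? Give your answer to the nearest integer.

4

z = ln(8/5) / ln(9.45/1.83) = 0.4700 / 1.6417 = 0.2863
c = 5 / 1.83^0.2863 = 5 / 1.189 = 4.206
S₃ = 4.206 × 1.04^0.2863 = 4.206 × 1.011 ≈ 4.253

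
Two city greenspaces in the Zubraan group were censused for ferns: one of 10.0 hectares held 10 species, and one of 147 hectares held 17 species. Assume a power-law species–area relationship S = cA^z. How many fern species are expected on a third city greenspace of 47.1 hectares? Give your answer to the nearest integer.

14

z = ln(17/10) / ln(147/10) = 0.5306 / 2.6878 = 0.1974
c = 10 / 10^0.1974 = 10 / 1.575 = 6.347
S₃ = 6.347 × 47.1^0.1974 = 6.347 × 2.139 ≈ 13.58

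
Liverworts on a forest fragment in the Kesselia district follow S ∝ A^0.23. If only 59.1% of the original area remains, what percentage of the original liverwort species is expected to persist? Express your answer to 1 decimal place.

88.6%

S_new/S_old = (A_new/A_old)^z = 0.591^0.23
= exp(0.23 × ln 0.591) = exp(0.23 × -0.5259) = exp(-0.1210) ≈ 0.8861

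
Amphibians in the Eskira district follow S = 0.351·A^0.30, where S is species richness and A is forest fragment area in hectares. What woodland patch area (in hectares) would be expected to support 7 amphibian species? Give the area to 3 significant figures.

21500 hectares

7 = 0.351 × A^0.3  ⇒  A^0.3 = 7/0.351 = 19.94
ln A = ln(19.94) / 0.3 = 2.9929 / 0.3 = 9.9763
A = e^9.9763 ≈ 21510 hectares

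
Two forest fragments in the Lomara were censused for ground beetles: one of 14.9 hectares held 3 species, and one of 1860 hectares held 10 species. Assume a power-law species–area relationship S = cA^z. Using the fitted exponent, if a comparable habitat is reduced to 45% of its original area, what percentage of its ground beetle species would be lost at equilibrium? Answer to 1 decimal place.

z = ln(10/3) / ln(1860/14.9) = 1.2040 / 4.8270 = 0.2494
S_new/S_old = (A_new/A_old)^z = 0.45^0.2494 = exp(0.2494 × -0.7985) = 0.8194
Fraction lost = 1 − 0.8194 = 0.1806

18.1%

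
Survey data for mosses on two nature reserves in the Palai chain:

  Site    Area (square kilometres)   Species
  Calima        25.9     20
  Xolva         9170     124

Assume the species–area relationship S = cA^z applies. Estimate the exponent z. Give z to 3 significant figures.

0.311

Taking logs: ln S = ln c + z ln A, so z = (ln S₂ − ln S₁)/(ln A₂ − ln A₁).
z = ln(124/20) / ln(9170/25.9) = ln(6.2) / ln(354.1) = 1.8245 / 5.8694 = 0.3109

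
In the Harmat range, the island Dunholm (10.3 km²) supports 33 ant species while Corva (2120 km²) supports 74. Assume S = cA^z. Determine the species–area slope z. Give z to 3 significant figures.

Taking logs: ln S = ln c + z ln A, so z = (ln S₂ − ln S₁)/(ln A₂ − ln A₁).
z = ln(74/33) / ln(2120/10.3) = ln(2.242) / ln(205.8) = 0.8076 / 5.3270 = 0.1516

0.152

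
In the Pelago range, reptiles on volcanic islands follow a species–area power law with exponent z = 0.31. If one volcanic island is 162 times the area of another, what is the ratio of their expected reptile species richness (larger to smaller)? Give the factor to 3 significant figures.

S₂/S₁ = (A₂/A₁)^z = 162^0.31
ln(S₂/S₁) = 0.31 × ln 162 = 0.31 × 5.0876 = 1.5772
S₂/S₁ = e^1.5772 ≈ 4.841

4.84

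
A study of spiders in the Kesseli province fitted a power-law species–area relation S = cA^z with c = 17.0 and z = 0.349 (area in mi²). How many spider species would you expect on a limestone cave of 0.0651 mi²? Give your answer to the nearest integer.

7

S = 17 × 0.0651^0.349
ln S = ln 17 + 0.349 × ln 0.0651 = 2.8332 + 0.349 × -2.7318 = 1.8798
S = e^1.8798 ≈ 6.552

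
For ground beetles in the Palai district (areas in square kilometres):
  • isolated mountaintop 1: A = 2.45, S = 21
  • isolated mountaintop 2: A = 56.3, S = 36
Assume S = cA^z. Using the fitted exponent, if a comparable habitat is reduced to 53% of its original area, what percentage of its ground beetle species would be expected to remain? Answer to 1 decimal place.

89.7%

z = ln(36/21) / ln(56.3/2.45) = 0.5390 / 3.1346 = 0.1720
S_new/S_old = (A_new/A_old)^z = 0.53^0.1720 = exp(0.1720 × -0.6349) = 0.8966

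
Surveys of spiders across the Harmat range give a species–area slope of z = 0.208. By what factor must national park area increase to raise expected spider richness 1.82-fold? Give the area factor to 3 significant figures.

(A₂/A₁)^0.208 = 1.82, so A₂/A₁ = 1.82^(1/0.208) = 1.82^4.808
ln(A₂/A₁) = ln 1.82 / 0.208 = 0.5988 / 0.208 = 2.8790
A₂/A₁ = e^2.8790 ≈ 17.8

17.8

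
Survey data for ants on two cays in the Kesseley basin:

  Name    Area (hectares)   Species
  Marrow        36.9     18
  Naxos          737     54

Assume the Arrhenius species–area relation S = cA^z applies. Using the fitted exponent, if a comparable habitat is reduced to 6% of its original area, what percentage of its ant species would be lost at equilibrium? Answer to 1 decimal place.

64.4%

z = ln(54/18) / ln(737/36.9) = 1.0986 / 2.9944 = 0.3669
S_new/S_old = (A_new/A_old)^z = 0.06^0.3669 = exp(0.3669 × -2.8134) = 0.3562
Fraction lost = 1 − 0.3562 = 0.6438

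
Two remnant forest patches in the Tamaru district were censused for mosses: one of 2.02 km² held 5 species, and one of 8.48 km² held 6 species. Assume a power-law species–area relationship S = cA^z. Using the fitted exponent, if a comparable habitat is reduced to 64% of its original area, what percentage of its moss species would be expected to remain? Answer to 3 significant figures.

z = ln(6/5) / ln(8.48/2.02) = 0.1823 / 1.4346 = 0.1271
S_new/S_old = (A_new/A_old)^z = 0.64^0.1271 = exp(0.1271 × -0.4463) = 0.9449

94.5%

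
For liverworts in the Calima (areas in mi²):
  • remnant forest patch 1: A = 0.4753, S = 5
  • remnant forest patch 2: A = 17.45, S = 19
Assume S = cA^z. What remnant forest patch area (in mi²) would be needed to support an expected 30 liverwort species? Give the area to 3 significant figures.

59.9 mi²

z = ln(19/5) / ln(17.45/0.4753) = 1.3350 / 3.6031 = 0.3705
c = 5 / 0.4753^0.3705 = 5 / 0.7591 = 6.587
A = (30/6.587)^(1/0.3705) ⇒ ln A = ln(4.555)/0.3705 = 4.0921
A = e^4.0921 ≈ 59.87 mi²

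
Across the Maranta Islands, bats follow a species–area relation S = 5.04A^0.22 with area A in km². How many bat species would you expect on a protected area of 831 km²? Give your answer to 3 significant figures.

S = 5.04 × 831^0.22
ln S = ln 5.04 + 0.22 × ln 831 = 1.6174 + 0.22 × 6.7226 = 3.0964
S = e^3.0964 ≈ 22.12

22.1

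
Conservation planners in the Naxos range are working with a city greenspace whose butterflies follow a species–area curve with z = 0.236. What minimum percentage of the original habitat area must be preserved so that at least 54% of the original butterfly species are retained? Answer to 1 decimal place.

Need (A_new/A_old)^0.236 = 0.54, so A_new/A_old = 0.54^(1/0.236) = 0.54^4.237
ln(A_new/A_old) = ln 0.54 / 0.236 = -0.6162 / 0.236 = -2.6110
A_new/A_old = e^-2.6110 ≈ 0.07346

7.3%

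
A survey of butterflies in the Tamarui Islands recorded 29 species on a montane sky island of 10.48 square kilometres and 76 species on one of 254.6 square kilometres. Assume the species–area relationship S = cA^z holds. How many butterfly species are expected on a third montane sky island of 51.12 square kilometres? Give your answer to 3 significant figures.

z = ln(76/29) / ln(254.6/10.48) = 0.9634 / 3.1902 = 0.3020
c = 29 / 10.48^0.3020 = 29 / 2.033 = 14.26
S₃ = 14.26 × 51.12^0.3020 = 14.26 × 3.281 ≈ 46.8

46.8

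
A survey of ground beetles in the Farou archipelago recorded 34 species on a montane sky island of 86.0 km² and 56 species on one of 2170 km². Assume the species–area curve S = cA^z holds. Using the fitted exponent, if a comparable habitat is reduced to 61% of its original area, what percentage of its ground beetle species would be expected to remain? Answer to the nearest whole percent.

z = ln(56/34) / ln(2170/86) = 0.4990 / 3.2281 = 0.1546
S_new/S_old = (A_new/A_old)^z = 0.61^0.1546 = exp(0.1546 × -0.4943) = 0.9264

93%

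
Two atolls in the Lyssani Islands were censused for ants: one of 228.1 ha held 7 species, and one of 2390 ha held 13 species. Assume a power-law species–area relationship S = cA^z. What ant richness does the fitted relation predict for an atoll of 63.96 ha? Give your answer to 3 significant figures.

z = ln(13/7) / ln(2390/228.1) = 0.6190 / 2.3493 = 0.2635
c = 7 / 228.1^0.2635 = 7 / 4.182 = 1.674
S₃ = 1.674 × 63.96^0.2635 = 1.674 × 2.991 ≈ 5.007

5.01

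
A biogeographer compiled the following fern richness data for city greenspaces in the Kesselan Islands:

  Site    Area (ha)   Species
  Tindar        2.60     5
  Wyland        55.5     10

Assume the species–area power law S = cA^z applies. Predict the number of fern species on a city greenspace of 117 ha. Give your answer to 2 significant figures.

12

z = ln(10/5) / ln(55.5/2.6) = 0.6931 / 3.0609 = 0.2265
c = 5 / 2.6^0.2265 = 5 / 1.242 = 4.027
S₃ = 4.027 × 117^0.2265 = 4.027 × 2.94 ≈ 11.84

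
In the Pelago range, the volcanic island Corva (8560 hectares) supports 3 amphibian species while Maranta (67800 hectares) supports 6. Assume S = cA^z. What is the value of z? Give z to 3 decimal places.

0.335

Taking logs: ln S = ln c + z ln A, so z = (ln S₂ − ln S₁)/(ln A₂ − ln A₁).
z = ln(6/3) / ln(67800/8560) = ln(2) / ln(7.921) = 0.6931 / 2.0695 = 0.3349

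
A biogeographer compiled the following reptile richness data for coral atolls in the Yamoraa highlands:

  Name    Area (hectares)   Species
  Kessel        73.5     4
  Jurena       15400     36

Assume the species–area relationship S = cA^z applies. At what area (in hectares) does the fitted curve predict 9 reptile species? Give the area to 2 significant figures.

z = ln(36/4) / ln(15400/73.5) = 2.1972 / 5.3448 = 0.4111
c = 4 / 73.5^0.4111 = 4 / 5.851 = 0.6837
A = (9/0.6837)^(1/0.4111) ⇒ ln A = ln(13.16)/0.4111 = 6.2699
A = e^6.2699 ≈ 528.4 hectares

530 hectares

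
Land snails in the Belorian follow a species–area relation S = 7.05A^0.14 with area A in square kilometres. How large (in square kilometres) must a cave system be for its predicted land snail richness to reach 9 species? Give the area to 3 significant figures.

5.72 square kilometres

9 = 7.05 × A^0.14  ⇒  A^0.14 = 9/7.05 = 1.277
ln A = ln(1.277) / 0.14 = 0.2442 / 0.14 = 1.7443
A = e^1.7443 ≈ 5.722 square kilometres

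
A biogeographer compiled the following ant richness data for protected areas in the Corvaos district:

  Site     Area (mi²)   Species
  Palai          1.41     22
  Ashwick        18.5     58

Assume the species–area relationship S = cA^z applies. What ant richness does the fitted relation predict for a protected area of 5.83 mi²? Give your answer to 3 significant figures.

z = ln(58/22) / ln(18.5/1.41) = 0.9694 / 2.5742 = 0.3766
c = 22 / 1.41^0.3766 = 22 / 1.138 = 19.33
S₃ = 19.33 × 5.83^0.3766 = 19.33 × 1.942 ≈ 37.55

37.5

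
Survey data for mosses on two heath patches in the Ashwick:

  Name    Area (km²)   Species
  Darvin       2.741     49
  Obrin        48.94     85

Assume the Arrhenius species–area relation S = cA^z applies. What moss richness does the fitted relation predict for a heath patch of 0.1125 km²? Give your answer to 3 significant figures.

z = ln(85/49) / ln(48.94/2.741) = 0.5508 / 2.8823 = 0.1911
c = 49 / 2.741^0.1911 = 49 / 1.213 = 40.41
S₃ = 40.41 × 0.1125^0.1911 = 40.41 × 0.6587 ≈ 26.62

26.6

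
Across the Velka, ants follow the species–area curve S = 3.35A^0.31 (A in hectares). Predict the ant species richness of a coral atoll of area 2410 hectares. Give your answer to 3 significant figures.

37.5

S = 3.35 × 2410^0.31
ln S = ln 3.35 + 0.31 × ln 2410 = 1.2090 + 0.31 × 7.7874 = 3.6230
S = e^3.6230 ≈ 37.45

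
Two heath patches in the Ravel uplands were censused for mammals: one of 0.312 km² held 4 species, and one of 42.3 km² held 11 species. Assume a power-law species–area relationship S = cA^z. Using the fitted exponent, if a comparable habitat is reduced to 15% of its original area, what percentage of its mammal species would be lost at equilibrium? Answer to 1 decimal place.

32.4%

z = ln(11/4) / ln(42.3/0.312) = 1.0116 / 4.9095 = 0.2060
S_new/S_old = (A_new/A_old)^z = 0.15^0.2060 = exp(0.2060 × -1.8971) = 0.6764
Fraction lost = 1 − 0.6764 = 0.3236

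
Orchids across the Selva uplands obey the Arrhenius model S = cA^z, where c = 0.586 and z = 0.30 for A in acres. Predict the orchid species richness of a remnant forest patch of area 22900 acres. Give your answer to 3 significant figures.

S = 0.586 × 22900^0.3
ln S = ln 0.586 + 0.3 × ln 22900 = -0.5344 + 0.3 × 10.0389 = 2.4772
S = e^2.4772 ≈ 11.91

11.9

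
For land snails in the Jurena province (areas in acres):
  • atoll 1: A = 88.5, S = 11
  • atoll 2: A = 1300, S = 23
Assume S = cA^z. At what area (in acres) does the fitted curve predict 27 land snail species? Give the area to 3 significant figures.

2330 acres

z = ln(23/11) / ln(1300/88.5) = 0.7376 / 2.6871 = 0.2745
c = 11 / 88.5^0.2745 = 11 / 3.423 = 3.213
A = (27/3.213)^(1/0.2745) ⇒ ln A = ln(8.402)/0.2745 = 7.7543
A = e^7.7543 ≈ 2331 acres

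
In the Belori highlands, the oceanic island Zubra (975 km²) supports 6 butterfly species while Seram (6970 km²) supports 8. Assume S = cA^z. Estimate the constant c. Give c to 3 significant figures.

z = ln(S₂/S₁) / ln(A₂/A₁) = ln(8/6) / ln(6970/975) = 0.2877 / 1.9669 = 0.1463
c = S₁ / A₁^z = 6 / 975^0.1463 = 6 / 2.736 = 2.193

2.19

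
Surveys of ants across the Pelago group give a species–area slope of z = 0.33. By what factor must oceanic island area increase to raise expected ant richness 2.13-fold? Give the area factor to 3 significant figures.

(A₂/A₁)^0.33 = 2.13, so A₂/A₁ = 2.13^(1/0.33) = 2.13^3.03
ln(A₂/A₁) = ln 2.13 / 0.33 = 0.7561 / 0.33 = 2.2913
A₂/A₁ = e^2.2913 ≈ 9.888

9.89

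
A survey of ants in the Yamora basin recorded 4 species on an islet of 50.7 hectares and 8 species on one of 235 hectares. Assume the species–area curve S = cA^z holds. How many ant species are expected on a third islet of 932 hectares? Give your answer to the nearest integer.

z = ln(8/4) / ln(235/50.7) = 0.6931 / 1.5337 = 0.4520
c = 4 / 50.7^0.4520 = 4 / 5.896 = 0.6784
S₃ = 0.6784 × 932^0.4520 = 0.6784 × 21.98 ≈ 14.91

15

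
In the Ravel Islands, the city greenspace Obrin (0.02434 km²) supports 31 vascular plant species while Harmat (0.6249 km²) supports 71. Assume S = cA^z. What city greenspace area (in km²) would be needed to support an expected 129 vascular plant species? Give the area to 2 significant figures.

z = ln(71/31) / ln(0.6249/0.02434) = 0.8287 / 3.2455 = 0.2553
c = 31 / 0.02434^0.2553 = 31 / 0.3872 = 80.06
A = (129/80.06)^(1/0.2553) ⇒ ln A = ln(1.611)/0.2553 = 1.8684
A = e^1.8684 ≈ 6.478 km²

6.5 km²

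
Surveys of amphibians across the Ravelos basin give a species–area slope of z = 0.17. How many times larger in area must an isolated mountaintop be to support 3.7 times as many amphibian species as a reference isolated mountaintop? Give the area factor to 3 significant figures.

(A₂/A₁)^0.17 = 3.7, so A₂/A₁ = 3.7^(1/0.17) = 3.7^5.882
ln(A₂/A₁) = ln 3.7 / 0.17 = 1.3083 / 0.17 = 7.6961
A₂/A₁ = e^7.6961 ≈ 2200

2200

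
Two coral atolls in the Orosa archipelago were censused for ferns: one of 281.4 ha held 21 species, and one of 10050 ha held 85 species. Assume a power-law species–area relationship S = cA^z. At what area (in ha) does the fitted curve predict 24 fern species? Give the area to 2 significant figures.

z = ln(85/21) / ln(10050/281.4) = 1.3981 / 3.5756 = 0.3910
c = 21 / 281.4^0.3910 = 21 / 9.073 = 2.315
A = (24/2.315)^(1/0.3910) ⇒ ln A = ln(10.37)/0.3910 = 5.9813
A = e^5.9813 ≈ 395.9 ha

400 ha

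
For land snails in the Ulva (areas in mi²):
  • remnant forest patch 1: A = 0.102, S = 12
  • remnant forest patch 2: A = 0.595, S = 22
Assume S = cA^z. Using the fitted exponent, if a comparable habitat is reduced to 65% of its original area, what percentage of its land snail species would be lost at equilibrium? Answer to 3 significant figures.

13.8%

z = ln(22/12) / ln(0.595/0.102) = 0.6061 / 1.7636 = 0.3437
S_new/S_old = (A_new/A_old)^z = 0.65^0.3437 = exp(0.3437 × -0.4308) = 0.8624
Fraction lost = 1 − 0.8624 = 0.1376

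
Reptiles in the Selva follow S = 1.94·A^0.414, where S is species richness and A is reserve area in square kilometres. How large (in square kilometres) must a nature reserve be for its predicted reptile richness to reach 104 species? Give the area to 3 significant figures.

104 = 1.94 × A^0.414  ⇒  A^0.414 = 104/1.94 = 53.61
ln A = ln(53.61) / 0.414 = 3.9817 / 0.414 = 9.6176
A = e^9.6176 ≈ 15028 square kilometres

15000 square kilometres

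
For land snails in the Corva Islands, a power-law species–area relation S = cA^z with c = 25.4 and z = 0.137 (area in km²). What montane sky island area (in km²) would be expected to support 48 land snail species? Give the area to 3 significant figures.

48 = 25.4 × A^0.137  ⇒  A^0.137 = 48/25.4 = 1.89
ln A = ln(1.89) / 0.137 = 0.6365 / 0.137 = 4.6456
A = e^4.6456 ≈ 104.1 km²

104 km²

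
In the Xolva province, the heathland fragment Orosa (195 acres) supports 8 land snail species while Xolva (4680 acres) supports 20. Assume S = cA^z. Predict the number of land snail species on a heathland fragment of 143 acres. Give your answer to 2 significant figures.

z = ln(20/8) / ln(4680/195) = 0.9163 / 3.1781 = 0.2883
c = 8 / 195^0.2883 = 8 / 4.574 = 1.749
S₃ = 1.749 × 143^0.2883 = 1.749 × 4.182 ≈ 7.316

7.3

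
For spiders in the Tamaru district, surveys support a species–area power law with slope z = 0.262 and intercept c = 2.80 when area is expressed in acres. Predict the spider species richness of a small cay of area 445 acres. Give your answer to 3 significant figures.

13.8

S = 2.8 × 445^0.262
ln S = ln 2.8 + 0.262 × ln 445 = 1.0296 + 0.262 × 6.0981 = 2.6273
S = e^2.6273 ≈ 13.84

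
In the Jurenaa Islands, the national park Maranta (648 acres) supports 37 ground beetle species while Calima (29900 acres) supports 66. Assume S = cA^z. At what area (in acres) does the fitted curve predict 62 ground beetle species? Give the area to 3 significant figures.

19800 acres

z = ln(66/37) / ln(29900/648) = 0.5787 / 3.8317 = 0.1510
c = 37 / 648^0.1510 = 37 / 2.659 = 13.92
A = (62/13.92)^(1/0.1510) ⇒ ln A = ln(4.455)/0.1510 = 9.8917
A = e^9.8917 ≈ 19765 acres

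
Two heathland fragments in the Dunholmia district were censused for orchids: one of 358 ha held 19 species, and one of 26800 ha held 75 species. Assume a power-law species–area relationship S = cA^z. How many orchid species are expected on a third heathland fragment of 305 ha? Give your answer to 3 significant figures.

z = ln(75/19) / ln(26800/358) = 1.3730 / 4.3156 = 0.3182
c = 19 / 358^0.3182 = 19 / 6.494 = 2.926
S₃ = 2.926 × 305^0.3182 = 2.926 × 6.172 ≈ 18.06

18.1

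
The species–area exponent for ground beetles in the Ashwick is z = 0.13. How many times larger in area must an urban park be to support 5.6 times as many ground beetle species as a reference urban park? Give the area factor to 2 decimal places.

(A₂/A₁)^0.13 = 5.6, so A₂/A₁ = 5.6^(1/0.13) = 5.6^7.692
ln(A₂/A₁) = ln 5.6 / 0.13 = 1.7228 / 0.13 = 13.2521
A₂/A₁ = e^13.2521 ≈ 569236

569236.21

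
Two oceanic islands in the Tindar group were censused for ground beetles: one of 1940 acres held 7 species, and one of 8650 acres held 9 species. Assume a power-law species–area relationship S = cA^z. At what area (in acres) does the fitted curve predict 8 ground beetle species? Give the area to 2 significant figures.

4300 acres

z = ln(9/7) / ln(8650/1940) = 0.2513 / 1.4949 = 0.1681
c = 7 / 1940^0.1681 = 7 / 3.571 = 1.96
A = (8/1.96)^(1/0.1681) ⇒ ln A = ln(4.081)/0.1681 = 8.3647
A = e^8.3647 ≈ 4293 acres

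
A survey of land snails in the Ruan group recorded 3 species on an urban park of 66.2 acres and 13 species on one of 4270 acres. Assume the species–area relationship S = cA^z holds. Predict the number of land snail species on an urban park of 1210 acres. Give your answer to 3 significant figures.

8.34

z = ln(13/3) / ln(4270/66.2) = 1.4663 / 4.1667 = 0.3519
c = 3 / 66.2^0.3519 = 3 / 4.373 = 0.686
S₃ = 0.686 × 1210^0.3519 = 0.686 × 12.16 ≈ 8.341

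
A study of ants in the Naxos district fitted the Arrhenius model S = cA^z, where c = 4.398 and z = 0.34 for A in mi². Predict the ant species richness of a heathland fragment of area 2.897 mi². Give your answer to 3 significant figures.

S = 4.398 × 2.897^0.34
ln S = ln 4.398 + 0.34 × ln 2.897 = 1.4811 + 0.34 × 1.0637 = 1.8428
S = e^1.8428 ≈ 6.314

6.31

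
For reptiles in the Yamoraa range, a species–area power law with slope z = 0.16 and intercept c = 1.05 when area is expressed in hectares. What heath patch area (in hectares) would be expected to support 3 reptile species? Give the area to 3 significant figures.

3 = 1.05 × A^0.16  ⇒  A^0.16 = 3/1.05 = 2.857
ln A = ln(2.857) / 0.16 = 1.0498 / 0.16 = 6.5614
A = e^6.5614 ≈ 707.3 hectares

707 hectares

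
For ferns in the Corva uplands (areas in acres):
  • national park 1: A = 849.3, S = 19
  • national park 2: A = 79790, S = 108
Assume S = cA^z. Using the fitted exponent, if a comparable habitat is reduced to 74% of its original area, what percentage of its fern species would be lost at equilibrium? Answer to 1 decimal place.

z = ln(108/19) / ln(79790/849.3) = 1.7377 / 4.5427 = 0.3825
S_new/S_old = (A_new/A_old)^z = 0.74^0.3825 = exp(0.3825 × -0.3011) = 0.8912
Fraction lost = 1 − 0.8912 = 0.1088

10.9%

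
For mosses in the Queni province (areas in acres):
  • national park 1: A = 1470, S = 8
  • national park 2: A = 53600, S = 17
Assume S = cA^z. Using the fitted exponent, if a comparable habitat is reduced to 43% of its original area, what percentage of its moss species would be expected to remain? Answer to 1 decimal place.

z = ln(17/8) / ln(53600/1470) = 0.7538 / 3.5963 = 0.2096
S_new/S_old = (A_new/A_old)^z = 0.43^0.2096 = exp(0.2096 × -0.8440) = 0.8379

83.8%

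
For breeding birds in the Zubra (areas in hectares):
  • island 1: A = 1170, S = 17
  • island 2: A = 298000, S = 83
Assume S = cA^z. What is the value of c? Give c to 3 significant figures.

2.25

z = ln(S₂/S₁) / ln(A₂/A₁) = ln(83/17) / ln(298000/1170) = 1.5856 / 5.5401 = 0.2862
c = S₁ / A₁^z = 17 / 1170^0.2862 = 17 / 7.553 = 2.251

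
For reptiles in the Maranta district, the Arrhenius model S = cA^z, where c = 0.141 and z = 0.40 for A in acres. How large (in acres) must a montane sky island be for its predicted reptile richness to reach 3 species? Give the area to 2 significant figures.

3 = 0.141 × A^0.4  ⇒  A^0.4 = 3/0.141 = 21.28
ln A = ln(21.28) / 0.4 = 3.0576 / 0.4 = 7.6440
A = e^7.6440 ≈ 2088 acres

2100 acres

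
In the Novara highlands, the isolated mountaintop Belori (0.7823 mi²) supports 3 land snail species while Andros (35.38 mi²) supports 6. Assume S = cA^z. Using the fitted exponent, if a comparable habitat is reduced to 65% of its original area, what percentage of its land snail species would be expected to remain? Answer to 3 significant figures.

z = ln(6/3) / ln(35.38/0.7823) = 0.6931 / 3.8117 = 0.1818
S_new/S_old = (A_new/A_old)^z = 0.65^0.1818 = exp(0.1818 × -0.4308) = 0.9247

92.5%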